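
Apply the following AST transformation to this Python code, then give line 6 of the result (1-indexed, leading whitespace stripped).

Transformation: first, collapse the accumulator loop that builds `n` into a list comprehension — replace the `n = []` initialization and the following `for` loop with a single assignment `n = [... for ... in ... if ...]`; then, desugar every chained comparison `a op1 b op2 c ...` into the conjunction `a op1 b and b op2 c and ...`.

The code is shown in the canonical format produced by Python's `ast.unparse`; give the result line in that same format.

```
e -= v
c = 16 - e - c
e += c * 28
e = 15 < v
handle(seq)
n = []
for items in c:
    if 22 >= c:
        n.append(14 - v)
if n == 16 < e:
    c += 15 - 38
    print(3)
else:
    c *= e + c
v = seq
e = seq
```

Transformed code:
e -= v
c = 16 - e - c
e += c * 28
e = 15 < v
handle(seq)
n = [14 - v for items in c if 22 >= c]
if n == 16 and 16 < e:
    c += 15 - 38
    print(3)
else:
    c *= e + c
v = seq
e = seq

n = [14 - v for items in c if 22 >= c]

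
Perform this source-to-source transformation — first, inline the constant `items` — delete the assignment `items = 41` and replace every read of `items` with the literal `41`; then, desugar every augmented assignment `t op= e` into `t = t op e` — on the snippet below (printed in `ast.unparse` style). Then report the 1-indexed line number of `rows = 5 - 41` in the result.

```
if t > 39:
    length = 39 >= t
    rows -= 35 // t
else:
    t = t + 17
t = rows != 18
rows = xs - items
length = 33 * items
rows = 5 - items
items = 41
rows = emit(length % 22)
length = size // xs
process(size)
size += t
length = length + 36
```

9

Transformed code:
if t > 39:
    length = 39 >= t
    rows = rows - 35 // t
else:
    t = t + 17
t = rows != 18
rows = xs - 41
length = 33 * 41
rows = 5 - 41
rows = emit(length % 22)
length = size // xs
process(size)
size = size + t
length = length + 36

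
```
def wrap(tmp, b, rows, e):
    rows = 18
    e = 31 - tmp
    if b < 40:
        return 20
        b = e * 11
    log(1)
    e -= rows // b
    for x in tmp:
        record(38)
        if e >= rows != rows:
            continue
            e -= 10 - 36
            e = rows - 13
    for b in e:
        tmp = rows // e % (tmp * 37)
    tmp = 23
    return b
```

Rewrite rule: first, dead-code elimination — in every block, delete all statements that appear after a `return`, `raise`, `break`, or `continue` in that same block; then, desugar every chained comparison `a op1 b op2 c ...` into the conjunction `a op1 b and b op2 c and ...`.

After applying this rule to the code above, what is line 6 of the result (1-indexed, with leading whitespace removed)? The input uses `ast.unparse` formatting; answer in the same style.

Transformed code:
def wrap(tmp, b, rows, e):
    rows = 18
    e = 31 - tmp
    if b < 40:
        return 20
    log(1)
    e -= rows // b
    for x in tmp:
        record(38)
        if e >= rows and rows != rows:
            continue
    for b in e:
        tmp = rows // e % (tmp * 37)
    tmp = 23
    return b

log(1)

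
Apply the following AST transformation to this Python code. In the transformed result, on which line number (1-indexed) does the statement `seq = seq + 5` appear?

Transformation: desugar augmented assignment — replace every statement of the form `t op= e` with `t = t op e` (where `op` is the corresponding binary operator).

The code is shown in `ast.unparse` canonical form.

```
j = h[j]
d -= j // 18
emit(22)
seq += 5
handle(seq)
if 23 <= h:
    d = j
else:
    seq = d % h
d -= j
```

4

Transformed code:
j = h[j]
d = d - j // 18
emit(22)
seq = seq + 5
handle(seq)
if 23 <= h:
    d = j
else:
    seq = d % h
d = d - j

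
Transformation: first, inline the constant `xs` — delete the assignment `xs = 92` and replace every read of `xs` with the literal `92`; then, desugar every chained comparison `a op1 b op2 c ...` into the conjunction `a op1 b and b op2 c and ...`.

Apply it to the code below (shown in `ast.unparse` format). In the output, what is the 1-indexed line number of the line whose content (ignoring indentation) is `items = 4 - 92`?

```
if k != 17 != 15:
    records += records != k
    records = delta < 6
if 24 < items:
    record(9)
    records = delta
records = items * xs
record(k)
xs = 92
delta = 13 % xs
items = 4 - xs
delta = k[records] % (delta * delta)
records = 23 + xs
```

10

Transformed code:
if k != 17 and 17 != 15:
    records += records != k
    records = delta < 6
if 24 < items:
    record(9)
    records = delta
records = items * 92
record(k)
delta = 13 % 92
items = 4 - 92
delta = k[records] % (delta * delta)
records = 23 + 92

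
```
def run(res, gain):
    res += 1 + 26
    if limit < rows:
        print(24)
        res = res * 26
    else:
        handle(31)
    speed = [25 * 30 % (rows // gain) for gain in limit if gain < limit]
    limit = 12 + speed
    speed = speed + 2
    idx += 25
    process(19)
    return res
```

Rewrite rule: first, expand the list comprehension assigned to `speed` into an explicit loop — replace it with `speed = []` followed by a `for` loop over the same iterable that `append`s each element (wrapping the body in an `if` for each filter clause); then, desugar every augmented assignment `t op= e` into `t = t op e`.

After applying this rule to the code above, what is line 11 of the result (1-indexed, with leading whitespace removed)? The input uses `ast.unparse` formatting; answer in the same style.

Transformed code:
def run(res, gain):
    res = res + (1 + 26)
    if limit < rows:
        print(24)
        res = res * 26
    else:
        handle(31)
    speed = []
    for gain in limit:
        if gain < limit:
            speed.append(25 * 30 % (rows // gain))
    limit = 12 + speed
    speed = speed + 2
    idx = idx + 25
    process(19)
    return res

speed.append(25 * 30 % (rows // gain))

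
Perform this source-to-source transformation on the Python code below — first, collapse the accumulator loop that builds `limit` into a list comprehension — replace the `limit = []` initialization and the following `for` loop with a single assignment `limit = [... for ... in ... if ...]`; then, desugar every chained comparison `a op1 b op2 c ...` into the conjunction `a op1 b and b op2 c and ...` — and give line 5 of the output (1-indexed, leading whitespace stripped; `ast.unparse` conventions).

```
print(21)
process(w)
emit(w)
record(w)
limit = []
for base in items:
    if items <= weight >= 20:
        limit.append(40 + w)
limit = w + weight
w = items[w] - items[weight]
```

limit = [40 + w for base in items if items <= weight and weight >= 20]

Transformed code:
print(21)
process(w)
emit(w)
record(w)
limit = [40 + w for base in items if items <= weight and weight >= 20]
limit = w + weight
w = items[w] - items[weight]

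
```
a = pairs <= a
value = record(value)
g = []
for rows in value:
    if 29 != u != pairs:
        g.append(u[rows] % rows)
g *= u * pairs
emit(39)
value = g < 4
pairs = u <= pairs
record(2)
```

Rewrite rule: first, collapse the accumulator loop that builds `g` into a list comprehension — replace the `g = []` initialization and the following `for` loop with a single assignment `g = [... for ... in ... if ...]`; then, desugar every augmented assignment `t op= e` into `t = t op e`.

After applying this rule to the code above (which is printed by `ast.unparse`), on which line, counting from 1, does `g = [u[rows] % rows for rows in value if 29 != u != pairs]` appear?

3

Transformed code:
a = pairs <= a
value = record(value)
g = [u[rows] % rows for rows in value if 29 != u != pairs]
g = g * (u * pairs)
emit(39)
value = g < 4
pairs = u <= pairs
record(2)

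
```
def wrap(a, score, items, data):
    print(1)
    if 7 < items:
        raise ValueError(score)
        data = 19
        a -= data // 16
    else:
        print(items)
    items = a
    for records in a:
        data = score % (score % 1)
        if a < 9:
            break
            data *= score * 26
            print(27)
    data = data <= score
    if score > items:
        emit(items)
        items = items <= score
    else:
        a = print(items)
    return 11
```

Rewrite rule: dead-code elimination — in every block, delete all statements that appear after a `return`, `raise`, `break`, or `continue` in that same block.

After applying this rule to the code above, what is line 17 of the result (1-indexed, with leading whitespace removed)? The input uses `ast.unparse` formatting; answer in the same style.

a = print(items)

Transformed code:
def wrap(a, score, items, data):
    print(1)
    if 7 < items:
        raise ValueError(score)
    else:
        print(items)
    items = a
    for records in a:
        data = score % (score % 1)
        if a < 9:
            break
    data = data <= score
    if score > items:
        emit(items)
        items = items <= score
    else:
        a = print(items)
    return 11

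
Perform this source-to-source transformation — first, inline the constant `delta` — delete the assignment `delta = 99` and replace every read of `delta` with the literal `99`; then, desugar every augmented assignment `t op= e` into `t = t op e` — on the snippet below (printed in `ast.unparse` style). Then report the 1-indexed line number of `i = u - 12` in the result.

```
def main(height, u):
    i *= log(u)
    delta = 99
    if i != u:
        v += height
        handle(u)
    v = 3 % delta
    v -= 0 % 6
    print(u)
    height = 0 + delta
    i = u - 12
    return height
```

Transformed code:
def main(height, u):
    i = i * log(u)
    if i != u:
        v = v + height
        handle(u)
    v = 3 % 99
    v = v - 0 % 6
    print(u)
    height = 0 + 99
    i = u - 12
    return height

10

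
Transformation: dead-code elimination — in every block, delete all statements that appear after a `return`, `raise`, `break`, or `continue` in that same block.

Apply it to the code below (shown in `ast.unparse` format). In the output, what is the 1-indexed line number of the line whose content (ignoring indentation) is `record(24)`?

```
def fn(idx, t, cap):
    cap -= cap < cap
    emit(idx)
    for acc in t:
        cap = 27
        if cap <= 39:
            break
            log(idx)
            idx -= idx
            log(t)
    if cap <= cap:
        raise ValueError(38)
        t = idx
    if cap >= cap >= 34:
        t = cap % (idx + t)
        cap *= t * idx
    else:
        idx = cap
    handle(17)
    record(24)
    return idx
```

Transformed code:
def fn(idx, t, cap):
    cap -= cap < cap
    emit(idx)
    for acc in t:
        cap = 27
        if cap <= 39:
            break
    if cap <= cap:
        raise ValueError(38)
    if cap >= cap >= 34:
        t = cap % (idx + t)
        cap *= t * idx
    else:
        idx = cap
    handle(17)
    record(24)
    return idx

16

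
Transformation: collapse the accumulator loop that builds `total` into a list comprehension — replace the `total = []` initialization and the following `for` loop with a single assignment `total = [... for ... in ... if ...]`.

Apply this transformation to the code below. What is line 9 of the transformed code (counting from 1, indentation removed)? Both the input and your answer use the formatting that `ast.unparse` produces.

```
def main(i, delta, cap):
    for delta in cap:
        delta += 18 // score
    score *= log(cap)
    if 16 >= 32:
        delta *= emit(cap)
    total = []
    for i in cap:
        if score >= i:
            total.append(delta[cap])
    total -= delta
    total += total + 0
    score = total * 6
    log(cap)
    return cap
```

total += total + 0

Transformed code:
def main(i, delta, cap):
    for delta in cap:
        delta += 18 // score
    score *= log(cap)
    if 16 >= 32:
        delta *= emit(cap)
    total = [delta[cap] for i in cap if score >= i]
    total -= delta
    total += total + 0
    score = total * 6
    log(cap)
    return cap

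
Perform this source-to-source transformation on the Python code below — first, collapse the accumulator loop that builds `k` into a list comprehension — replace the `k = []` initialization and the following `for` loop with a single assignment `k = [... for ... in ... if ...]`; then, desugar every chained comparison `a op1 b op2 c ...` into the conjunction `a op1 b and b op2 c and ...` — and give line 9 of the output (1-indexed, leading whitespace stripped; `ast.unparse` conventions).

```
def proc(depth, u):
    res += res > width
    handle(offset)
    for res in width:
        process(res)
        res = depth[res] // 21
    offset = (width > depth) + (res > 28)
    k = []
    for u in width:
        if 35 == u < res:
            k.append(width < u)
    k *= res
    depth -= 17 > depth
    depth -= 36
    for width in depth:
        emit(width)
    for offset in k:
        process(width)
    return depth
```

Transformed code:
def proc(depth, u):
    res += res > width
    handle(offset)
    for res in width:
        process(res)
        res = depth[res] // 21
    offset = (width > depth) + (res > 28)
    k = [width < u for u in width if 35 == u and u < res]
    k *= res
    depth -= 17 > depth
    depth -= 36
    for width in depth:
        emit(width)
    for offset in k:
        process(width)
    return depth

k *= res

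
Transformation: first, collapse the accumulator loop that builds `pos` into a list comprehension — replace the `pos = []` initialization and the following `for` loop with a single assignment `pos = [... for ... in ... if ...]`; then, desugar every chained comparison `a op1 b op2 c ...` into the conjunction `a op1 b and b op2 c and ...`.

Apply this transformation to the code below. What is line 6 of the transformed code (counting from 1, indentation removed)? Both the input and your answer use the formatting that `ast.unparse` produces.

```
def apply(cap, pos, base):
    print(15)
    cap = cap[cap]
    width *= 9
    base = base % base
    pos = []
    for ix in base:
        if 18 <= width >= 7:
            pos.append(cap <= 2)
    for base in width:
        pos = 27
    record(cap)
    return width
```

pos = [cap <= 2 for ix in base if 18 <= width and width >= 7]

Transformed code:
def apply(cap, pos, base):
    print(15)
    cap = cap[cap]
    width *= 9
    base = base % base
    pos = [cap <= 2 for ix in base if 18 <= width and width >= 7]
    for base in width:
        pos = 27
    record(cap)
    return width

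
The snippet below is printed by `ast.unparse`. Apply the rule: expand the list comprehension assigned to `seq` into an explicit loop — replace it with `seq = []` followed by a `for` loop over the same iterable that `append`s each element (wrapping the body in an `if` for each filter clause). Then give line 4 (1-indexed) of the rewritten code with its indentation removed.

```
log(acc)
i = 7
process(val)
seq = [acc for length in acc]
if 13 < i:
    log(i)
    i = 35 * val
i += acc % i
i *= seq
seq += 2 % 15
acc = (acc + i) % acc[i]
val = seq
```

seq = []

Transformed code:
log(acc)
i = 7
process(val)
seq = []
for length in acc:
    seq.append(acc)
if 13 < i:
    log(i)
    i = 35 * val
i += acc % i
i *= seq
seq += 2 % 15
acc = (acc + i) % acc[i]
val = seq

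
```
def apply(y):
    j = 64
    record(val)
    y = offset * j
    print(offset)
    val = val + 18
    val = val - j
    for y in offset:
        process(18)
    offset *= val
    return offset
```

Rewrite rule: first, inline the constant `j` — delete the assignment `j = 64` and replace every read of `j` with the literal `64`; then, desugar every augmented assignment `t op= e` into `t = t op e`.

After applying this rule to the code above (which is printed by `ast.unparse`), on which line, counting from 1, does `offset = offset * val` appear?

Transformed code:
def apply(y):
    record(val)
    y = offset * 64
    print(offset)
    val = val + 18
    val = val - 64
    for y in offset:
        process(18)
    offset = offset * val
    return offset

9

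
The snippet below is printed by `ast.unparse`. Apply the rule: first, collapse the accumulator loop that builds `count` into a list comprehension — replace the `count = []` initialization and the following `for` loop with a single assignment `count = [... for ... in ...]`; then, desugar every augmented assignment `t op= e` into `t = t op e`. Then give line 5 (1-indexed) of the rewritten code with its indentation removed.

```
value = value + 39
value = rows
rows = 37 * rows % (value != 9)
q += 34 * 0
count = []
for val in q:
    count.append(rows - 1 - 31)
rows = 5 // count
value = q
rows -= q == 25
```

Transformed code:
value = value + 39
value = rows
rows = 37 * rows % (value != 9)
q = q + 34 * 0
count = [rows - 1 - 31 for val in q]
rows = 5 // count
value = q
rows = rows - (q == 25)

count = [rows - 1 - 31 for val in q]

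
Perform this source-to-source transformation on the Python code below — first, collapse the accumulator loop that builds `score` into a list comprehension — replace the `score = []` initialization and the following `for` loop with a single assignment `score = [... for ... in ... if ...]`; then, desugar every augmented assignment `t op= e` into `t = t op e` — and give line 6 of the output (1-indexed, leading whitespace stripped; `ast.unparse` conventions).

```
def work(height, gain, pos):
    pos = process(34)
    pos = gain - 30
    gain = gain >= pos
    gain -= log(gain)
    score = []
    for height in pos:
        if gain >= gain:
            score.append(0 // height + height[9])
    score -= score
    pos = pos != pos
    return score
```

score = [0 // height + height[9] for height in pos if gain >= gain]

Transformed code:
def work(height, gain, pos):
    pos = process(34)
    pos = gain - 30
    gain = gain >= pos
    gain = gain - log(gain)
    score = [0 // height + height[9] for height in pos if gain >= gain]
    score = score - score
    pos = pos != pos
    return score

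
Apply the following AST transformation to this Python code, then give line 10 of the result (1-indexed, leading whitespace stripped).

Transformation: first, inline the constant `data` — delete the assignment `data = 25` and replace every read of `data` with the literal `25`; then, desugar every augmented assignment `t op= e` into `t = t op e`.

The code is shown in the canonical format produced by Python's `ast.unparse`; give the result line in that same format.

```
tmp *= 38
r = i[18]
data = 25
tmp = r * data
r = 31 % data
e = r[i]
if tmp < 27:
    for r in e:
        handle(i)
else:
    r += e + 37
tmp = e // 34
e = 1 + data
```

Transformed code:
tmp = tmp * 38
r = i[18]
tmp = r * 25
r = 31 % 25
e = r[i]
if tmp < 27:
    for r in e:
        handle(i)
else:
    r = r + (e + 37)
tmp = e // 34
e = 1 + 25

r = r + (e + 37)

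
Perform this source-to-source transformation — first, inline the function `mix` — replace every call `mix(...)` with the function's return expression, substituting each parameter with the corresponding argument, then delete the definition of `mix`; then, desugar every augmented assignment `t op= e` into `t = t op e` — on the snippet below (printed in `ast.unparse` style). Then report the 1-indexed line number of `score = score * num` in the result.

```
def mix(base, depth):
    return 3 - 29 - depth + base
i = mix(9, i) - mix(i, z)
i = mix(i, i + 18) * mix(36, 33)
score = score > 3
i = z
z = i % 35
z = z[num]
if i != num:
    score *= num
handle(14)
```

Transformed code:
i = 3 - 29 - i + 9 - (3 - 29 - z + i)
i = (3 - 29 - (i + 18) + i) * (3 - 29 - 33 + 36)
score = score > 3
i = z
z = i % 35
z = z[num]
if i != num:
    score = score * num
handle(14)

8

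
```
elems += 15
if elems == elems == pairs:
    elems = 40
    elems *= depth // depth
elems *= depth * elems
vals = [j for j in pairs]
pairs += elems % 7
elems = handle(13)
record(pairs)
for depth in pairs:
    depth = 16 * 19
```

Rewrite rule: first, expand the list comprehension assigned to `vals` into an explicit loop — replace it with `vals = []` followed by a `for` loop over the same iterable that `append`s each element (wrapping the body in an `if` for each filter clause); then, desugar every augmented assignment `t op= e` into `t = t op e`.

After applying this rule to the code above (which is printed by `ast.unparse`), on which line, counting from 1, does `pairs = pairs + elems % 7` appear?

Transformed code:
elems = elems + 15
if elems == elems == pairs:
    elems = 40
    elems = elems * (depth // depth)
elems = elems * (depth * elems)
vals = []
for j in pairs:
    vals.append(j)
pairs = pairs + elems % 7
elems = handle(13)
record(pairs)
for depth in pairs:
    depth = 16 * 19

9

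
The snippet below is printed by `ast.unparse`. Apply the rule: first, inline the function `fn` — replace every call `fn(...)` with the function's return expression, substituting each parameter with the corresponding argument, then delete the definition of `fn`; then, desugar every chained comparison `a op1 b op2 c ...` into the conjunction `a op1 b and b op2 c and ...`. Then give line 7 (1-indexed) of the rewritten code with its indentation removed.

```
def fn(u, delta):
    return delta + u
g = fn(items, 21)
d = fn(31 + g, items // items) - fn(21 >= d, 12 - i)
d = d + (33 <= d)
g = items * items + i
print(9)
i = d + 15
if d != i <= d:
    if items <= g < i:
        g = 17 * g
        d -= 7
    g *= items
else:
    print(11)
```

Transformed code:
g = 21 + items
d = items // items + (31 + g) - (12 - i + (21 >= d))
d = d + (33 <= d)
g = items * items + i
print(9)
i = d + 15
if d != i and i <= d:
    if items <= g and g < i:
        g = 17 * g
        d -= 7
    g *= items
else:
    print(11)

if d != i and i <= d:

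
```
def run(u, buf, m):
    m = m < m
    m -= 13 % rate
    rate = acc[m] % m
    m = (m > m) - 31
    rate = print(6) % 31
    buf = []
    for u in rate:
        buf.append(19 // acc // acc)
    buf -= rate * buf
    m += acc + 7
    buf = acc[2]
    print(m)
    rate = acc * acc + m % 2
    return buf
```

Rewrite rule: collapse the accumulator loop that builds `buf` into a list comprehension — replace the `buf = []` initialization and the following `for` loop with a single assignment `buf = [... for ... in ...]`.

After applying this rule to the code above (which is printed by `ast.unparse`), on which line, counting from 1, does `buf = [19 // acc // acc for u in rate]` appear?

7

Transformed code:
def run(u, buf, m):
    m = m < m
    m -= 13 % rate
    rate = acc[m] % m
    m = (m > m) - 31
    rate = print(6) % 31
    buf = [19 // acc // acc for u in rate]
    buf -= rate * buf
    m += acc + 7
    buf = acc[2]
    print(m)
    rate = acc * acc + m % 2
    return buf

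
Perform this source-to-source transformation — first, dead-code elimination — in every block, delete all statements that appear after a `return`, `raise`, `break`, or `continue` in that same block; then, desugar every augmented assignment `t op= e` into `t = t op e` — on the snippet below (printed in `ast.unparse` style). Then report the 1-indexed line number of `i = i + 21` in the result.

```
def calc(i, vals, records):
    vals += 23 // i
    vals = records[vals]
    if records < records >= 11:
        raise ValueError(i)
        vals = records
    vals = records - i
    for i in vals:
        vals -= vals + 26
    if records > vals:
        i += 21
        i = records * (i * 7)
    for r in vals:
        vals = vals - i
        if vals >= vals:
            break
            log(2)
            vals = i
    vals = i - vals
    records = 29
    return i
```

Transformed code:
def calc(i, vals, records):
    vals = vals + 23 // i
    vals = records[vals]
    if records < records >= 11:
        raise ValueError(i)
    vals = records - i
    for i in vals:
        vals = vals - (vals + 26)
    if records > vals:
        i = i + 21
        i = records * (i * 7)
    for r in vals:
        vals = vals - i
        if vals >= vals:
            break
    vals = i - vals
    records = 29
    return i

10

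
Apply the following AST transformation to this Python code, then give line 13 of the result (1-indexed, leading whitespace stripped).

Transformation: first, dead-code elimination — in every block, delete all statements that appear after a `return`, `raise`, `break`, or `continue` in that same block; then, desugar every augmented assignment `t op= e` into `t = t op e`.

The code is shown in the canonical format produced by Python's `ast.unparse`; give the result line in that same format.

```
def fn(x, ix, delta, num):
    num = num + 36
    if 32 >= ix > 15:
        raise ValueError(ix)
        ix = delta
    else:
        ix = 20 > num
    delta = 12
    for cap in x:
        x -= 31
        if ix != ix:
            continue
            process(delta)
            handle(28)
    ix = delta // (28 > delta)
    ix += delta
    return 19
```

ix = ix + delta

Transformed code:
def fn(x, ix, delta, num):
    num = num + 36
    if 32 >= ix > 15:
        raise ValueError(ix)
    else:
        ix = 20 > num
    delta = 12
    for cap in x:
        x = x - 31
        if ix != ix:
            continue
    ix = delta // (28 > delta)
    ix = ix + delta
    return 19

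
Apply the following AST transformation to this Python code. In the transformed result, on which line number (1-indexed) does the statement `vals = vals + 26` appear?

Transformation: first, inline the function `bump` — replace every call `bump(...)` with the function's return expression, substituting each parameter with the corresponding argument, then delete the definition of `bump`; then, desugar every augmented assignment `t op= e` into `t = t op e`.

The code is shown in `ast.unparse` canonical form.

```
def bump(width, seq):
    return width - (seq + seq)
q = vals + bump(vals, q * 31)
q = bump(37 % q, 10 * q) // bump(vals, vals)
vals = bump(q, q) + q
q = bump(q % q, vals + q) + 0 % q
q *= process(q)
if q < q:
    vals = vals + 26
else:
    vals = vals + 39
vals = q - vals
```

Transformed code:
q = vals + (vals - (q * 31 + q * 31))
q = (37 % q - (10 * q + 10 * q)) // (vals - (vals + vals))
vals = q - (q + q) + q
q = q % q - (vals + q + (vals + q)) + 0 % q
q = q * process(q)
if q < q:
    vals = vals + 26
else:
    vals = vals + 39
vals = q - vals

7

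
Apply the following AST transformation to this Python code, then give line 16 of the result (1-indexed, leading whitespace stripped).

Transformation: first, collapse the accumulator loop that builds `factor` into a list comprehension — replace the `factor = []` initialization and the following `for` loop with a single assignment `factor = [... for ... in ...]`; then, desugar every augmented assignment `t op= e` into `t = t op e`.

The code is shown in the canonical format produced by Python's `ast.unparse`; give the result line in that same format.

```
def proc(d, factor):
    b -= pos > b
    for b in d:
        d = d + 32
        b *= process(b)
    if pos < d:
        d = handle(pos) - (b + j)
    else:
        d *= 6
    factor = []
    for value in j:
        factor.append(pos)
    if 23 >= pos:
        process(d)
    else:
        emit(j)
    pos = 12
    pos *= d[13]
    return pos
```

Transformed code:
def proc(d, factor):
    b = b - (pos > b)
    for b in d:
        d = d + 32
        b = b * process(b)
    if pos < d:
        d = handle(pos) - (b + j)
    else:
        d = d * 6
    factor = [pos for value in j]
    if 23 >= pos:
        process(d)
    else:
        emit(j)
    pos = 12
    pos = pos * d[13]
    return pos

pos = pos * d[13]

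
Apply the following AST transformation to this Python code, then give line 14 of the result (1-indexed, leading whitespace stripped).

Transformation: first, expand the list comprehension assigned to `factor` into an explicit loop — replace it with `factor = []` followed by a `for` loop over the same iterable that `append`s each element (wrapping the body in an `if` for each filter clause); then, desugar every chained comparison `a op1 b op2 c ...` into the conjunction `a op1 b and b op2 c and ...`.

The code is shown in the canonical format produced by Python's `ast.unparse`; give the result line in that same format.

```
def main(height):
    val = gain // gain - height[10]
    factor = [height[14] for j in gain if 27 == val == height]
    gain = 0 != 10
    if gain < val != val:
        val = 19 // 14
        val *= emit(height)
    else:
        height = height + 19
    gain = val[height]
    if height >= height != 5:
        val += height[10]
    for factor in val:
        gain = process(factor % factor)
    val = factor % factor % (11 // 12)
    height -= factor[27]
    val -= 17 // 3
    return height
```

Transformed code:
def main(height):
    val = gain // gain - height[10]
    factor = []
    for j in gain:
        if 27 == val and val == height:
            factor.append(height[14])
    gain = 0 != 10
    if gain < val and val != val:
        val = 19 // 14
        val *= emit(height)
    else:
        height = height + 19
    gain = val[height]
    if height >= height and height != 5:
        val += height[10]
    for factor in val:
        gain = process(factor % factor)
    val = factor % factor % (11 // 12)
    height -= factor[27]
    val -= 17 // 3
    return height

if height >= height and height != 5:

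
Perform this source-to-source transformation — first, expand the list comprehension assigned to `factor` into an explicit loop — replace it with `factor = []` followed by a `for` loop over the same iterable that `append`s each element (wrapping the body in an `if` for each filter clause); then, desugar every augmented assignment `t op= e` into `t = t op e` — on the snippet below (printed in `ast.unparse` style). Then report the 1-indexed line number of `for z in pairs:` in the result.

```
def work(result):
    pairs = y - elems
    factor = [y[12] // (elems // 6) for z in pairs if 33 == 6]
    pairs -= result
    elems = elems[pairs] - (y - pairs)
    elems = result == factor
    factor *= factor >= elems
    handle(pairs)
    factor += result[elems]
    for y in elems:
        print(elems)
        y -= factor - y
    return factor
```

4

Transformed code:
def work(result):
    pairs = y - elems
    factor = []
    for z in pairs:
        if 33 == 6:
            factor.append(y[12] // (elems // 6))
    pairs = pairs - result
    elems = elems[pairs] - (y - pairs)
    elems = result == factor
    factor = factor * (factor >= elems)
    handle(pairs)
    factor = factor + result[elems]
    for y in elems:
        print(elems)
        y = y - (factor - y)
    return factor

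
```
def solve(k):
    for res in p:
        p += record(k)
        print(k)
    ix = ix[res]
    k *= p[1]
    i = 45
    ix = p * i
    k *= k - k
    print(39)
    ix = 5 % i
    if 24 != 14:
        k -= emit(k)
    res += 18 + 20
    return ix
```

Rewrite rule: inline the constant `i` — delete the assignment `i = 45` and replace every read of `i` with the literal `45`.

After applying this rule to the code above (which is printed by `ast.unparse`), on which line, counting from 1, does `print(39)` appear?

Transformed code:
def solve(k):
    for res in p:
        p += record(k)
        print(k)
    ix = ix[res]
    k *= p[1]
    ix = p * 45
    k *= k - k
    print(39)
    ix = 5 % 45
    if 24 != 14:
        k -= emit(k)
    res += 18 + 20
    return ix

9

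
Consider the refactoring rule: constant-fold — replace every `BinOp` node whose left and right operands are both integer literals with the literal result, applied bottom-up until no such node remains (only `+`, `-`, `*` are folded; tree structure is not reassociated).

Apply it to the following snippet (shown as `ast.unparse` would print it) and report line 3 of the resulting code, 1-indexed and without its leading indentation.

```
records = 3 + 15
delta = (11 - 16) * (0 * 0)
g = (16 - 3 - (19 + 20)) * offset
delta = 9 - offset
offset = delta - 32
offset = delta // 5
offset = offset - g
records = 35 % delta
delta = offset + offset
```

g = -26 * offset

Transformed code:
records = 18
delta = 0
g = -26 * offset
delta = 9 - offset
offset = delta - 32
offset = delta // 5
offset = offset - g
records = 35 % delta
delta = offset + offset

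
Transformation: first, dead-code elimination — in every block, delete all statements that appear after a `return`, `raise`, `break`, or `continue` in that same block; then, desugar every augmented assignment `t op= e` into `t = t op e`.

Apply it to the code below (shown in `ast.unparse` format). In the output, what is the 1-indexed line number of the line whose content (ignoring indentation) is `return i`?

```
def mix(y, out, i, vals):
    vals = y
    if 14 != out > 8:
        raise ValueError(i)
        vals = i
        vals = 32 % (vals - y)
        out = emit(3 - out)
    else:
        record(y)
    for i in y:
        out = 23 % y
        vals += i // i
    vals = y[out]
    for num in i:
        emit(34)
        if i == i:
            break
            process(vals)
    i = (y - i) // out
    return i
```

Transformed code:
def mix(y, out, i, vals):
    vals = y
    if 14 != out > 8:
        raise ValueError(i)
    else:
        record(y)
    for i in y:
        out = 23 % y
        vals = vals + i // i
    vals = y[out]
    for num in i:
        emit(34)
        if i == i:
            break
    i = (y - i) // out
    return i

16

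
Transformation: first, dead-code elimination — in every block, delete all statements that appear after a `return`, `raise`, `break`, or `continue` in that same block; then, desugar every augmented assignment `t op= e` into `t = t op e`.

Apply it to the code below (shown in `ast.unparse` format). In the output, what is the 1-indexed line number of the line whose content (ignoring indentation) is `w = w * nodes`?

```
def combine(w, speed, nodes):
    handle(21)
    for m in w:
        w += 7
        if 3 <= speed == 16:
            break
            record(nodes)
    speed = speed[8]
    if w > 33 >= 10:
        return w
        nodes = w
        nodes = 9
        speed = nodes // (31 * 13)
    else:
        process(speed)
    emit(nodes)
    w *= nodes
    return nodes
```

13

Transformed code:
def combine(w, speed, nodes):
    handle(21)
    for m in w:
        w = w + 7
        if 3 <= speed == 16:
            break
    speed = speed[8]
    if w > 33 >= 10:
        return w
    else:
        process(speed)
    emit(nodes)
    w = w * nodes
    return nodes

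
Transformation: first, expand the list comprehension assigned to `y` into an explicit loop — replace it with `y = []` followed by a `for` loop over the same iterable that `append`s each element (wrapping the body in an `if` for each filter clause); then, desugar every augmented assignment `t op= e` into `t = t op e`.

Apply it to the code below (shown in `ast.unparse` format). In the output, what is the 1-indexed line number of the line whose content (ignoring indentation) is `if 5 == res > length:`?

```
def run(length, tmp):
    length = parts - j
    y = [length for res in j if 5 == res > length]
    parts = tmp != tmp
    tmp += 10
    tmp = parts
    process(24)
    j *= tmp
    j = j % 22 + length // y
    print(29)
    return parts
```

5

Transformed code:
def run(length, tmp):
    length = parts - j
    y = []
    for res in j:
        if 5 == res > length:
            y.append(length)
    parts = tmp != tmp
    tmp = tmp + 10
    tmp = parts
    process(24)
    j = j * tmp
    j = j % 22 + length // y
    print(29)
    return parts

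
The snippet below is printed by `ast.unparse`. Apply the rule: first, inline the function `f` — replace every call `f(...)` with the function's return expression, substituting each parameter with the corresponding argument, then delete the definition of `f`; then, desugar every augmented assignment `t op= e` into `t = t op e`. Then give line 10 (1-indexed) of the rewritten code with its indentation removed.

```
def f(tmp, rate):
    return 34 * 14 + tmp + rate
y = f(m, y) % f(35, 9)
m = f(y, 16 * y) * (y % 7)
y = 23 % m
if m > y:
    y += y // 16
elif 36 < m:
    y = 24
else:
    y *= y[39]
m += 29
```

Transformed code:
y = (34 * 14 + m + y) % (34 * 14 + 35 + 9)
m = (34 * 14 + y + 16 * y) * (y % 7)
y = 23 % m
if m > y:
    y = y + y // 16
elif 36 < m:
    y = 24
else:
    y = y * y[39]
m = m + 29

m = m + 29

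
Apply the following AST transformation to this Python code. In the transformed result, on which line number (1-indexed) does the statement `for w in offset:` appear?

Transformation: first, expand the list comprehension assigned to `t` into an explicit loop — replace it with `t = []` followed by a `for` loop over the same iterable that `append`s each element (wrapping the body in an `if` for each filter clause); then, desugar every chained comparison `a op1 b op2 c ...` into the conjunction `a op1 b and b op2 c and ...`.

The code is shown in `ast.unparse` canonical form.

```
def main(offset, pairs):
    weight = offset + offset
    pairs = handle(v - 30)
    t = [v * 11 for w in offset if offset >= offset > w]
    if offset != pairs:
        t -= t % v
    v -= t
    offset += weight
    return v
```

5

Transformed code:
def main(offset, pairs):
    weight = offset + offset
    pairs = handle(v - 30)
    t = []
    for w in offset:
        if offset >= offset and offset > w:
            t.append(v * 11)
    if offset != pairs:
        t -= t % v
    v -= t
    offset += weight
    return v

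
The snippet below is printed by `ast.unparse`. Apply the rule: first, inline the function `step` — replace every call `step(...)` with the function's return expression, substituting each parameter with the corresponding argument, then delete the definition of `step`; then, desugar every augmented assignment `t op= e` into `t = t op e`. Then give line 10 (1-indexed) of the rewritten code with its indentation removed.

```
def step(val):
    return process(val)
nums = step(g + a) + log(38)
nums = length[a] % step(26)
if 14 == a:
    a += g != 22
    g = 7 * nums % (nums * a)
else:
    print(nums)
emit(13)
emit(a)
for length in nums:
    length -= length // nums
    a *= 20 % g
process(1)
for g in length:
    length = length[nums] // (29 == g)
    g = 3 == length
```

for length in nums:

Transformed code:
nums = process(g + a) + log(38)
nums = length[a] % process(26)
if 14 == a:
    a = a + (g != 22)
    g = 7 * nums % (nums * a)
else:
    print(nums)
emit(13)
emit(a)
for length in nums:
    length = length - length // nums
    a = a * (20 % g)
process(1)
for g in length:
    length = length[nums] // (29 == g)
    g = 3 == length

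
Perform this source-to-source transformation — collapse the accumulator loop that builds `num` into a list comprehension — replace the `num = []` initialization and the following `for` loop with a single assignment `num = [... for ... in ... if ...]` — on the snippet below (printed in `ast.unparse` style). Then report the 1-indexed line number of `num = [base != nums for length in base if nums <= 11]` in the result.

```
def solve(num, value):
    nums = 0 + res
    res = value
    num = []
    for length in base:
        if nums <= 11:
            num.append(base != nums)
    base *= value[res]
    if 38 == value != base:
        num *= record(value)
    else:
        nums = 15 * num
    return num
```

Transformed code:
def solve(num, value):
    nums = 0 + res
    res = value
    num = [base != nums for length in base if nums <= 11]
    base *= value[res]
    if 38 == value != base:
        num *= record(value)
    else:
        nums = 15 * num
    return num

4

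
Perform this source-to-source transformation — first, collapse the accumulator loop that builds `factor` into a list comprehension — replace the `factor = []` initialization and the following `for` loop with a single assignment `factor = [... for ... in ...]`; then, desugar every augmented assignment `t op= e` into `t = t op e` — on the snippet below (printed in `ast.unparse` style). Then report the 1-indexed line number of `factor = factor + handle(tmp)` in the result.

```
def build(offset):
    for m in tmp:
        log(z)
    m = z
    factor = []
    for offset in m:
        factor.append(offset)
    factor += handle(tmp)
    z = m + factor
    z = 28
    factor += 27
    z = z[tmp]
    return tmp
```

6

Transformed code:
def build(offset):
    for m in tmp:
        log(z)
    m = z
    factor = [offset for offset in m]
    factor = factor + handle(tmp)
    z = m + factor
    z = 28
    factor = factor + 27
    z = z[tmp]
    return tmp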